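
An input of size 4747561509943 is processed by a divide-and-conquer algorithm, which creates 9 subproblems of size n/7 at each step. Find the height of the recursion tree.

For divide and conquer with division factor 7:

Problem sizes at each level:
Level 0: 4747561509943
Level 1: 678223072849
Level 2: 96889010407
Level 3: 13841287201
Level 4: 1977326743
Level 5: 282475249
Level 6: 40353607
Level 7: 5764801
Level 8: 823543
Level 9: 117649
Level 10: 16807
Level 11: 2401
Level 12: 343
Level 13: 49
Level 14: 7
Level 15: 1

The root is level 0 and the size-1 base case is level 15 (the tree spans levels 0 through 15, i.e. 16 levels counting the root), so the depth is the number of divisions: log_7(4747561509943) = 15

The recursion tree depth is log_7(4747561509943) = 15. At each level, the problem size is divided by 7, so it takes 15 divisions to reduce to a base case of size 1. The algorithm makes 9 recursive calls at each level.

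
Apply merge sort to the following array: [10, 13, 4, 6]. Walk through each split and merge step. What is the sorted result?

Merge sort trace:

Split: [10, 13, 4, 6] -> [10, 13] and [4, 6]
  Split: [10, 13] -> [10] and [13]
  Merge: [10] + [13] -> [10, 13]
  Split: [4, 6] -> [4] and [6]
  Merge: [4] + [6] -> [4, 6]
Merge: [10, 13] + [4, 6] -> [4, 6, 10, 13]

Final sorted array: [4, 6, 10, 13]

The merge sort proceeds by recursively splitting the array and merging sorted halves.
After all merges, the sorted array is [4, 6, 10, 13].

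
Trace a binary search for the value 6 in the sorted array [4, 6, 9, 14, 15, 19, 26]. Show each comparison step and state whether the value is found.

Binary search for 6 in [4, 6, 9, 14, 15, 19, 26]:

lo=0, hi=6, mid=3, arr[mid]=14 -> 14 > 6, search left half
lo=0, hi=2, mid=1, arr[mid]=6 -> Found target at index 1!

Binary search finds 6 at index 1 after 2 comparisons. The search repeatedly halves the search space by comparing with the middle element.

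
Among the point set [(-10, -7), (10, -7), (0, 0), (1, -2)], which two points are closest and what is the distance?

Computing all pairwise distances among 4 points:

d((-10, -7), (10, -7)) = 20.0
d((-10, -7), (0, 0)) = 12.2066
d((-10, -7), (1, -2)) = 12.083
d((10, -7), (0, 0)) = 12.2066
d((10, -7), (1, -2)) = 10.2956
d((0, 0), (1, -2)) = 2.2361 <-- minimum

Closest pair: (0, 0) and (1, -2) with distance 2.2361

The closest pair is (0, 0) and (1, -2) with Euclidean distance 2.2361. For 4 points, brute-force pairwise comparison is shown above. For large n, the divide-and-conquer algorithm (sort by x, recurse on halves, check the dividing strip) achieves O(n log n).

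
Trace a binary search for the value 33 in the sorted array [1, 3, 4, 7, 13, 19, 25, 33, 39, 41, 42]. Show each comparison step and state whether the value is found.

Binary search for 33 in [1, 3, 4, 7, 13, 19, 25, 33, 39, 41, 42]:

lo=0, hi=10, mid=5, arr[mid]=19 -> 19 < 33, search right half
lo=6, hi=10, mid=8, arr[mid]=39 -> 39 > 33, search left half
lo=6, hi=7, mid=6, arr[mid]=25 -> 25 < 33, search right half
lo=7, hi=7, mid=7, arr[mid]=33 -> Found target at index 7!

Binary search finds 33 at index 7 after 4 comparisons. The search repeatedly halves the search space by comparing with the middle element.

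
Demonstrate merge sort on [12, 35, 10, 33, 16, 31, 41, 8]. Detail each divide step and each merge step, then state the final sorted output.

Merge sort trace:

Split: [12, 35, 10, 33, 16, 31, 41, 8] -> [12, 35, 10, 33] and [16, 31, 41, 8]
  Split: [12, 35, 10, 33] -> [12, 35] and [10, 33]
    Split: [12, 35] -> [12] and [35]
    Merge: [12] + [35] -> [12, 35]
    Split: [10, 33] -> [10] and [33]
    Merge: [10] + [33] -> [10, 33]
  Merge: [12, 35] + [10, 33] -> [10, 12, 33, 35]
  Split: [16, 31, 41, 8] -> [16, 31] and [41, 8]
    Split: [16, 31] -> [16] and [31]
    Merge: [16] + [31] -> [16, 31]
    Split: [41, 8] -> [41] and [8]
    Merge: [41] + [8] -> [8, 41]
  Merge: [16, 31] + [8, 41] -> [8, 16, 31, 41]
Merge: [10, 12, 33, 35] + [8, 16, 31, 41] -> [8, 10, 12, 16, 31, 33, 35, 41]

Final sorted array: [8, 10, 12, 16, 31, 33, 35, 41]

The merge sort proceeds by recursively splitting the array and merging sorted halves.
After all merges, the sorted array is [8, 10, 12, 16, 31, 33, 35, 41].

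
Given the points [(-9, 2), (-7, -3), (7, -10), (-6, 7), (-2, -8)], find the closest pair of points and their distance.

Computing all pairwise distances among 5 points:

d((-9, 2), (-7, -3)) = 5.3852 <-- minimum
d((-9, 2), (7, -10)) = 20.0
d((-9, 2), (-6, 7)) = 5.831
d((-9, 2), (-2, -8)) = 12.2066
d((-7, -3), (7, -10)) = 15.6525
d((-7, -3), (-6, 7)) = 10.0499
d((-7, -3), (-2, -8)) = 7.0711
d((7, -10), (-6, 7)) = 21.4009
d((7, -10), (-2, -8)) = 9.2195
d((-6, 7), (-2, -8)) = 15.5242

Closest pair: (-9, 2) and (-7, -3) with distance 5.3852

The closest pair is (-9, 2) and (-7, -3) with Euclidean distance 5.3852. For 5 points, brute-force pairwise comparison is shown above. For large n, the divide-and-conquer algorithm (sort by x, recurse on halves, check the dividing strip) achieves O(n log n).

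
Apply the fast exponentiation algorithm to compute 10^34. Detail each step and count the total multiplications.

Computing 10^34 by squaring (build up from 10^1; each line after the first costs one multiplication):

10^1 = 10
10^2 = (10^1)^2 = 10^2 = 100
10^4 = (10^2)^2 = 100^2 = 10000
10^8 = (10^4)^2 = 10000^2 = 100000000
10^16 = (10^8)^2 = 100000000^2 = 10000000000000000
10^17 = 10 * 10^16 = 10 * 10000000000000000 = 100000000000000000
10^34 = (10^17)^2 = 100000000000000000^2 = 10000000000000000000000000000000000

Result: 10000000000000000000000000000000000
Multiplications needed: 6 (6 lines after 10^1)

10^34 = 10000000000000000000000000000000000. Using exponentiation by squaring, this requires 6 multiplications. The key idea: if the exponent is even, square the half-power; if odd, multiply by the base once.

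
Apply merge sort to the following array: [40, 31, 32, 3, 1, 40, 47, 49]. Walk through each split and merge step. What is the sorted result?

Merge sort trace:

Split: [40, 31, 32, 3, 1, 40, 47, 49] -> [40, 31, 32, 3] and [1, 40, 47, 49]
  Split: [40, 31, 32, 3] -> [40, 31] and [32, 3]
    Split: [40, 31] -> [40] and [31]
    Merge: [40] + [31] -> [31, 40]
    Split: [32, 3] -> [32] and [3]
    Merge: [32] + [3] -> [3, 32]
  Merge: [31, 40] + [3, 32] -> [3, 31, 32, 40]
  Split: [1, 40, 47, 49] -> [1, 40] and [47, 49]
    Split: [1, 40] -> [1] and [40]
    Merge: [1] + [40] -> [1, 40]
    Split: [47, 49] -> [47] and [49]
    Merge: [47] + [49] -> [47, 49]
  Merge: [1, 40] + [47, 49] -> [1, 40, 47, 49]
Merge: [3, 31, 32, 40] + [1, 40, 47, 49] -> [1, 3, 31, 32, 40, 40, 47, 49]

Final sorted array: [1, 3, 31, 32, 40, 40, 47, 49]

The merge sort proceeds by recursively splitting the array and merging sorted halves.
After all merges, the sorted array is [1, 3, 31, 32, 40, 40, 47, 49].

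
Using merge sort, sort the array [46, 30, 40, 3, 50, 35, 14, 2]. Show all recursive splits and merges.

Merge sort trace:

Split: [46, 30, 40, 3, 50, 35, 14, 2] -> [46, 30, 40, 3] and [50, 35, 14, 2]
  Split: [46, 30, 40, 3] -> [46, 30] and [40, 3]
    Split: [46, 30] -> [46] and [30]
    Merge: [46] + [30] -> [30, 46]
    Split: [40, 3] -> [40] and [3]
    Merge: [40] + [3] -> [3, 40]
  Merge: [30, 46] + [3, 40] -> [3, 30, 40, 46]
  Split: [50, 35, 14, 2] -> [50, 35] and [14, 2]
    Split: [50, 35] -> [50] and [35]
    Merge: [50] + [35] -> [35, 50]
    Split: [14, 2] -> [14] and [2]
    Merge: [14] + [2] -> [2, 14]
  Merge: [35, 50] + [2, 14] -> [2, 14, 35, 50]
Merge: [3, 30, 40, 46] + [2, 14, 35, 50] -> [2, 3, 14, 30, 35, 40, 46, 50]

Final sorted array: [2, 3, 14, 30, 35, 40, 46, 50]

The merge sort proceeds by recursively splitting the array and merging sorted halves.
After all merges, the sorted array is [2, 3, 14, 30, 35, 40, 46, 50].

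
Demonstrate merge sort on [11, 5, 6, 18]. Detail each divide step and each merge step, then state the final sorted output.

Merge sort trace:

Split: [11, 5, 6, 18] -> [11, 5] and [6, 18]
  Split: [11, 5] -> [11] and [5]
  Merge: [11] + [5] -> [5, 11]
  Split: [6, 18] -> [6] and [18]
  Merge: [6] + [18] -> [6, 18]
Merge: [5, 11] + [6, 18] -> [5, 6, 11, 18]

Final sorted array: [5, 6, 11, 18]

The merge sort proceeds by recursively splitting the array and merging sorted halves.
After all merges, the sorted array is [5, 6, 11, 18].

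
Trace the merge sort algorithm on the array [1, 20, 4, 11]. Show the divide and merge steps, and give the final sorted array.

Merge sort trace:

Split: [1, 20, 4, 11] -> [1, 20] and [4, 11]
  Split: [1, 20] -> [1] and [20]
  Merge: [1] + [20] -> [1, 20]
  Split: [4, 11] -> [4] and [11]
  Merge: [4] + [11] -> [4, 11]
Merge: [1, 20] + [4, 11] -> [1, 4, 11, 20]

Final sorted array: [1, 4, 11, 20]

The merge sort proceeds by recursively splitting the array and merging sorted halves.
After all merges, the sorted array is [1, 4, 11, 20].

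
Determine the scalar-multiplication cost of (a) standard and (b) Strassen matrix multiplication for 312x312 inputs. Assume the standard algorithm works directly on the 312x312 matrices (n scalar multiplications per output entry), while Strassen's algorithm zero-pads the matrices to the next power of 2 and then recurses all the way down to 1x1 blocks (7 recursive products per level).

Matrix multiplication for 312x312 matrices:

Strassen's algorithm requires power-of-2 dimensions. Pad 312x312 to 512x512 (next power of 2).

Standard algorithm: 312^3 = 30371328 multiplications
Strassen's algorithm: 7^(log2(512)) = 7^9 = 40353607 multiplications
Difference: 30371328 - 40353607 = -9982279 (Strassen uses MORE here due to padding overhead — for small or just-over-power-of-2 n, padding can outweigh the per-level savings)

Standard: 30371328 multiplications (312^3). Strassen: 40353607 multiplications (7^9, after padding to 512x512). Strassen reduces 8 recursive multiplications to 7 at each level.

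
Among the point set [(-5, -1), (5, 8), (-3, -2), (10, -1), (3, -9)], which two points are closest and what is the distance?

Computing all pairwise distances among 5 points:

d((-5, -1), (5, 8)) = 13.4536
d((-5, -1), (-3, -2)) = 2.2361 <-- minimum
d((-5, -1), (10, -1)) = 15.0
d((-5, -1), (3, -9)) = 11.3137
d((5, 8), (-3, -2)) = 12.8062
d((5, 8), (10, -1)) = 10.2956
d((5, 8), (3, -9)) = 17.1172
d((-3, -2), (10, -1)) = 13.0384
d((-3, -2), (3, -9)) = 9.2195
d((10, -1), (3, -9)) = 10.6301

Closest pair: (-5, -1) and (-3, -2) with distance 2.2361

The closest pair is (-5, -1) and (-3, -2) with Euclidean distance 2.2361. For 5 points, brute-force pairwise comparison is shown above. For large n, the divide-and-conquer algorithm (sort by x, recurse on halves, check the dividing strip) achieves O(n log n).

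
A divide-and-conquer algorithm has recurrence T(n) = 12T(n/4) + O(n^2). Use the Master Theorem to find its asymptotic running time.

Master Theorem for T(n) = 12T(n/4) + O(n^2):

a = 12, b = 4, c = 2
log_b(a) = log_4(12) = 1.7925

Case 3: c = 2 > log_4(12) = 1.7925
T(n) = O(n^2) = O(n^2)

For T(n) = 12T(n/4) + O(n^2): log_4(12) = 1.7925. This is Case 3 of the Master Theorem (c > log_b(a), work dominated by root), giving O(n^2).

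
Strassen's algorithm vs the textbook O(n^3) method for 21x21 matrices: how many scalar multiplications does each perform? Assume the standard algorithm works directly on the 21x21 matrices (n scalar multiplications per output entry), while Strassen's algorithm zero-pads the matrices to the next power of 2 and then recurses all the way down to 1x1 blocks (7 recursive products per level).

Matrix multiplication for 21x21 matrices:

Strassen's algorithm requires power-of-2 dimensions. Pad 21x21 to 32x32 (next power of 2).

Standard algorithm: 21^3 = 9261 multiplications
Strassen's algorithm: 7^(log2(32)) = 7^5 = 16807 multiplications
Difference: 9261 - 16807 = -7546 (Strassen uses MORE here due to padding overhead — for small or just-over-power-of-2 n, padding can outweigh the per-level savings)

Standard: 9261 multiplications (21^3). Strassen: 16807 multiplications (7^5, after padding to 32x32). Strassen reduces 8 recursive multiplications to 7 at each level.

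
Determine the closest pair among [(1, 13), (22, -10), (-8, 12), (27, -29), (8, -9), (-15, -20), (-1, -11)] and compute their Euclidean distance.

Computing all pairwise distances among 7 points:

d((1, 13), (22, -10)) = 31.1448
d((1, 13), (-8, 12)) = 9.0554 <-- minimum
d((1, 13), (27, -29)) = 49.3964
d((1, 13), (8, -9)) = 23.0868
d((1, 13), (-15, -20)) = 36.6742
d((1, 13), (-1, -11)) = 24.0832
d((22, -10), (-8, 12)) = 37.2022
d((22, -10), (27, -29)) = 19.6469
d((22, -10), (8, -9)) = 14.0357
d((22, -10), (-15, -20)) = 38.3275
d((22, -10), (-1, -11)) = 23.0217
d((-8, 12), (27, -29)) = 53.9073
d((-8, 12), (8, -9)) = 26.4008
d((-8, 12), (-15, -20)) = 32.7567
d((-8, 12), (-1, -11)) = 24.0416
d((27, -29), (8, -9)) = 27.5862
d((27, -29), (-15, -20)) = 42.9535
d((27, -29), (-1, -11)) = 33.2866
d((8, -9), (-15, -20)) = 25.4951
d((8, -9), (-1, -11)) = 9.2195
d((-15, -20), (-1, -11)) = 16.6433

Closest pair: (1, 13) and (-8, 12) with distance 9.0554

The closest pair is (1, 13) and (-8, 12) with Euclidean distance 9.0554. For 7 points, brute-force pairwise comparison is shown above. For large n, the divide-and-conquer algorithm (sort by x, recurse on halves, check the dividing strip) achieves O(n log n).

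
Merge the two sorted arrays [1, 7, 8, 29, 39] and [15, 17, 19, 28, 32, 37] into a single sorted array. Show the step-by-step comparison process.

Merging process:

Compare 1 vs 15: take 1 from left. Merged: [1]
Compare 7 vs 15: take 7 from left. Merged: [1, 7]
Compare 8 vs 15: take 8 from left. Merged: [1, 7, 8]
Compare 29 vs 15: take 15 from right. Merged: [1, 7, 8, 15]
Compare 29 vs 17: take 17 from right. Merged: [1, 7, 8, 15, 17]
Compare 29 vs 19: take 19 from right. Merged: [1, 7, 8, 15, 17, 19]
Compare 29 vs 28: take 28 from right. Merged: [1, 7, 8, 15, 17, 19, 28]
Compare 29 vs 32: take 29 from left. Merged: [1, 7, 8, 15, 17, 19, 28, 29]
Compare 39 vs 32: take 32 from right. Merged: [1, 7, 8, 15, 17, 19, 28, 29, 32]
Compare 39 vs 37: take 37 from right. Merged: [1, 7, 8, 15, 17, 19, 28, 29, 32, 37]
Append remaining from left: [39]. Merged: [1, 7, 8, 15, 17, 19, 28, 29, 32, 37, 39]

Final merged array: [1, 7, 8, 15, 17, 19, 28, 29, 32, 37, 39]
Total comparisons: 10

The merged array is [1, 7, 8, 15, 17, 19, 28, 29, 32, 37, 39], requiring 10 comparisons. The merge step runs in O(n) time where n is the total number of elements.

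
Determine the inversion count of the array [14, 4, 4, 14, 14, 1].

Finding inversions in [14, 4, 4, 14, 14, 1]:

(0, 1): arr[0]=14 > arr[1]=4
(0, 2): arr[0]=14 > arr[2]=4
(0, 5): arr[0]=14 > arr[5]=1
(1, 5): arr[1]=4 > arr[5]=1
(2, 5): arr[2]=4 > arr[5]=1
(3, 5): arr[3]=14 > arr[5]=1
(4, 5): arr[4]=14 > arr[5]=1

Total inversions: 7

The array has 7 inversion(s): (0,1), (0,2), (0,5), (1,5), (2,5), (3,5), (4,5). Each pair (i,j) satisfies i < j and arr[i] > arr[j].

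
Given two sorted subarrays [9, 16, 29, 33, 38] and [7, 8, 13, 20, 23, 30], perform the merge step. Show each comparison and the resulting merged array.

Merging process:

Compare 9 vs 7: take 7 from right. Merged: [7]
Compare 9 vs 8: take 8 from right. Merged: [7, 8]
Compare 9 vs 13: take 9 from left. Merged: [7, 8, 9]
Compare 16 vs 13: take 13 from right. Merged: [7, 8, 9, 13]
Compare 16 vs 20: take 16 from left. Merged: [7, 8, 9, 13, 16]
Compare 29 vs 20: take 20 from right. Merged: [7, 8, 9, 13, 16, 20]
Compare 29 vs 23: take 23 from right. Merged: [7, 8, 9, 13, 16, 20, 23]
Compare 29 vs 30: take 29 from left. Merged: [7, 8, 9, 13, 16, 20, 23, 29]
Compare 33 vs 30: take 30 from right. Merged: [7, 8, 9, 13, 16, 20, 23, 29, 30]
Append remaining from left: [33, 38]. Merged: [7, 8, 9, 13, 16, 20, 23, 29, 30, 33, 38]

Final merged array: [7, 8, 9, 13, 16, 20, 23, 29, 30, 33, 38]
Total comparisons: 9

The merged array is [7, 8, 9, 13, 16, 20, 23, 29, 30, 33, 38], requiring 9 comparisons. The merge step runs in O(n) time where n is the total number of elements.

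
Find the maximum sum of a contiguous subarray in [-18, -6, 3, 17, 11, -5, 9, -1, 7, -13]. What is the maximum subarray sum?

Using Kadane's algorithm on [-18, -6, 3, 17, 11, -5, 9, -1, 7, -13]:

Scanning through the array:
Position 1 (value -6): max_ending_here = -6, max_so_far = -6
Position 2 (value 3): max_ending_here = 3, max_so_far = 3
Position 3 (value 17): max_ending_here = 20, max_so_far = 20
Position 4 (value 11): max_ending_here = 31, max_so_far = 31
Position 5 (value -5): max_ending_here = 26, max_so_far = 31
Position 6 (value 9): max_ending_here = 35, max_so_far = 35
Position 7 (value -1): max_ending_here = 34, max_so_far = 35
Position 8 (value 7): max_ending_here = 41, max_so_far = 41
Position 9 (value -13): max_ending_here = 28, max_so_far = 41

Maximum subarray: [3, 17, 11, -5, 9, -1, 7]
Maximum sum: 41

The maximum subarray is [3, 17, 11, -5, 9, -1, 7] with sum 41. This subarray runs from index 2 to index 8.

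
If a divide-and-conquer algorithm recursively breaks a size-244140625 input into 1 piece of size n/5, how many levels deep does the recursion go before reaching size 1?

For divide and conquer with division factor 5:

Problem sizes at each level:
Level 0: 244140625
Level 1: 48828125
Level 2: 9765625
Level 3: 1953125
Level 4: 390625
Level 5: 78125
Level 6: 15625
Level 7: 3125
Level 8: 625
Level 9: 125
Level 10: 25
Level 11: 5
Level 12: 1

The root is level 0 and the size-1 base case is level 12 (the tree spans levels 0 through 12, i.e. 13 levels counting the root), so the depth is the number of divisions: log_5(244140625) = 12

The recursion tree depth is log_5(244140625) = 12. At each level, the problem size is divided by 5, so it takes 12 divisions to reduce to a base case of size 1. The algorithm makes 1 recursive call at each level.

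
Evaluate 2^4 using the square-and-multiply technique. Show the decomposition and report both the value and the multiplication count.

Computing 2^4 by squaring (build up from 2^1; each line after the first costs one multiplication):

2^1 = 2
2^2 = (2^1)^2 = 2^2 = 4
2^4 = (2^2)^2 = 4^2 = 16

Result: 16
Multiplications needed: 2 (2 lines after 2^1)

2^4 = 16. Using exponentiation by squaring, this requires 2 multiplications. The key idea: if the exponent is even, square the half-power; if odd, multiply by the base once.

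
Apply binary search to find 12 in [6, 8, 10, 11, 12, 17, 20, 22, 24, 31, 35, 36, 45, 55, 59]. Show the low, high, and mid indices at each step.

Binary search for 12 in [6, 8, 10, 11, 12, 17, 20, 22, 24, 31, 35, 36, 45, 55, 59]:

lo=0, hi=14, mid=7, arr[mid]=22 -> 22 > 12, search left half
lo=0, hi=6, mid=3, arr[mid]=11 -> 11 < 12, search right half
lo=4, hi=6, mid=5, arr[mid]=17 -> 17 > 12, search left half
lo=4, hi=4, mid=4, arr[mid]=12 -> Found target at index 4!

Binary search finds 12 at index 4 after 4 comparisons. The search repeatedly halves the search space by comparing with the middle element.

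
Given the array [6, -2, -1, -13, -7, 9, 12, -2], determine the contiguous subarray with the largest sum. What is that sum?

Using Kadane's algorithm on [6, -2, -1, -13, -7, 9, 12, -2]:

Scanning through the array:
Position 1 (value -2): max_ending_here = 4, max_so_far = 6
Position 2 (value -1): max_ending_here = 3, max_so_far = 6
Position 3 (value -13): max_ending_here = -10, max_so_far = 6
Position 4 (value -7): max_ending_here = -7, max_so_far = 6
Position 5 (value 9): max_ending_here = 9, max_so_far = 9
Position 6 (value 12): max_ending_here = 21, max_so_far = 21
Position 7 (value -2): max_ending_here = 19, max_so_far = 21

Maximum subarray: [9, 12]
Maximum sum: 21

The maximum subarray is [9, 12] with sum 21. This subarray runs from index 5 to index 6.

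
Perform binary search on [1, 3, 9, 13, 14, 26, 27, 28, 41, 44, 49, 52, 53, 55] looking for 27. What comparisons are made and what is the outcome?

Binary search for 27 in [1, 3, 9, 13, 14, 26, 27, 28, 41, 44, 49, 52, 53, 55]:

lo=0, hi=13, mid=6, arr[mid]=27 -> Found target at index 6!

Binary search finds 27 at index 6 after 1 comparisons. The search repeatedly halves the search space by comparing with the middle element.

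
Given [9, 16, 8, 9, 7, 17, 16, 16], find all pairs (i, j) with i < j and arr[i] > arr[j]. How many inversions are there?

Finding inversions in [9, 16, 8, 9, 7, 17, 16, 16]:

(0, 2): arr[0]=9 > arr[2]=8
(0, 4): arr[0]=9 > arr[4]=7
(1, 2): arr[1]=16 > arr[2]=8
(1, 3): arr[1]=16 > arr[3]=9
(1, 4): arr[1]=16 > arr[4]=7
(2, 4): arr[2]=8 > arr[4]=7
(3, 4): arr[3]=9 > arr[4]=7
(5, 6): arr[5]=17 > arr[6]=16
(5, 7): arr[5]=17 > arr[7]=16

Total inversions: 9

The array has 9 inversion(s): (0,2), (0,4), (1,2), (1,3), (1,4), (2,4), (3,4), (5,6), (5,7). Each pair (i,j) satisfies i < j and arr[i] > arr[j].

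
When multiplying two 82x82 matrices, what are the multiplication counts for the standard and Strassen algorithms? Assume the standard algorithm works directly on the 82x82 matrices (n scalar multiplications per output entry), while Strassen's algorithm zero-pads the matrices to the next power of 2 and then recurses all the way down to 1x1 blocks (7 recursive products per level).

Matrix multiplication for 82x82 matrices:

Strassen's algorithm requires power-of-2 dimensions. Pad 82x82 to 128x128 (next power of 2).

Standard algorithm: 82^3 = 551368 multiplications
Strassen's algorithm: 7^(log2(128)) = 7^7 = 823543 multiplications
Difference: 551368 - 823543 = -272175 (Strassen uses MORE here due to padding overhead — for small or just-over-power-of-2 n, padding can outweigh the per-level savings)

Standard: 551368 multiplications (82^3). Strassen: 823543 multiplications (7^7, after padding to 128x128). Strassen reduces 8 recursive multiplications to 7 at each level.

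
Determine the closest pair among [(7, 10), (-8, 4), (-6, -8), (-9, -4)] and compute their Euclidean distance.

Computing all pairwise distances among 4 points:

d((7, 10), (-8, 4)) = 16.1555
d((7, 10), (-6, -8)) = 22.2036
d((7, 10), (-9, -4)) = 21.2603
d((-8, 4), (-6, -8)) = 12.1655
d((-8, 4), (-9, -4)) = 8.0623
d((-6, -8), (-9, -4)) = 5.0 <-- minimum

Closest pair: (-6, -8) and (-9, -4) with distance 5.0

The closest pair is (-6, -8) and (-9, -4) with Euclidean distance 5.0. For 4 points, brute-force pairwise comparison is shown above. For large n, the divide-and-conquer algorithm (sort by x, recurse on halves, check the dividing strip) achieves O(n log n).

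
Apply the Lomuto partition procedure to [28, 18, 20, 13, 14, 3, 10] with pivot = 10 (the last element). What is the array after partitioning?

Lomuto partition with pivot = 10:

Initial array: [28, 18, 20, 13, 14, 3, 10]

arr[0]=28 > 10: no swap
arr[1]=18 > 10: no swap
arr[2]=20 > 10: no swap
arr[3]=13 > 10: no swap
arr[4]=14 > 10: no swap
arr[5]=3 <= 10: swap with position 0, array becomes [3, 18, 20, 13, 14, 28, 10]

Place pivot at position 1: [3, 10, 20, 13, 14, 28, 18]
Pivot position: 1

After partitioning with pivot 10, the array becomes [3, 10, 20, 13, 14, 28, 18]. The pivot is placed at index 1. All elements to the left of the pivot are <= 10, and all elements to the right are > 10.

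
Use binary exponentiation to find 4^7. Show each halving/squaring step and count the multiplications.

Computing 4^7 by squaring (build up from 4^1; each line after the first costs one multiplication):

4^1 = 4
4^2 = (4^1)^2 = 4^2 = 16
4^3 = 4 * 4^2 = 4 * 16 = 64
4^6 = (4^3)^2 = 64^2 = 4096
4^7 = 4 * 4^6 = 4 * 4096 = 16384

Result: 16384
Multiplications needed: 4 (4 lines after 4^1)

4^7 = 16384. Using exponentiation by squaring, this requires 4 multiplications. The key idea: if the exponent is even, square the half-power; if odd, multiply by the base once.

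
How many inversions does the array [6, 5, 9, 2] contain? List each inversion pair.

Finding inversions in [6, 5, 9, 2]:

(0, 1): arr[0]=6 > arr[1]=5
(0, 3): arr[0]=6 > arr[3]=2
(1, 3): arr[1]=5 > arr[3]=2
(2, 3): arr[2]=9 > arr[3]=2

Total inversions: 4

The array has 4 inversion(s): (0,1), (0,3), (1,3), (2,3). Each pair (i,j) satisfies i < j and arr[i] > arr[j].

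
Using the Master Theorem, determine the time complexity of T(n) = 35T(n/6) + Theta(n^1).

Master Theorem for T(n) = 35T(n/6) + O(n^1):

a = 35, b = 6, c = 1
log_b(a) = log_6(35) = 1.9843

Case 1: c = 1 < log_6(35) = 1.9843
T(n) = O(n^(log_6 35))

For T(n) = 35T(n/6) + O(n^1): log_6(35) = 1.9843. This is Case 1 of the Master Theorem (c < log_b(a), work dominated by leaves), giving O(n^(log_6 35)).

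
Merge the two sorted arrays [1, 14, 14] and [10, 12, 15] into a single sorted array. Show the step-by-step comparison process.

Merging process:

Compare 1 vs 10: take 1 from left. Merged: [1]
Compare 14 vs 10: take 10 from right. Merged: [1, 10]
Compare 14 vs 12: take 12 from right. Merged: [1, 10, 12]
Compare 14 vs 15: take 14 from left. Merged: [1, 10, 12, 14]
Compare 14 vs 15: take 14 from left. Merged: [1, 10, 12, 14, 14]
Append remaining from right: [15]. Merged: [1, 10, 12, 14, 14, 15]

Final merged array: [1, 10, 12, 14, 14, 15]
Total comparisons: 5

The merged array is [1, 10, 12, 14, 14, 15], requiring 5 comparisons. The merge step runs in O(n) time where n is the total number of elements.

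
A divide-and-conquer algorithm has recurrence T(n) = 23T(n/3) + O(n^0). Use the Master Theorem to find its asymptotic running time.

Master Theorem for T(n) = 23T(n/3) + O(n^0):

a = 23, b = 3, c = 0
log_b(a) = log_3(23) = 2.8540

Case 1: c = 0 < log_3(23) = 2.8540
T(n) = O(n^(log_3 23))

For T(n) = 23T(n/3) + O(n^0): log_3(23) = 2.8540. This is Case 1 of the Master Theorem (c < log_b(a), work dominated by leaves), giving O(n^(log_3 23)).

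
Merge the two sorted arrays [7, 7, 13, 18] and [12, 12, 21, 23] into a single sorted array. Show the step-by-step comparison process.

Merging process:

Compare 7 vs 12: take 7 from left. Merged: [7]
Compare 7 vs 12: take 7 from left. Merged: [7, 7]
Compare 13 vs 12: take 12 from right. Merged: [7, 7, 12]
Compare 13 vs 12: take 12 from right. Merged: [7, 7, 12, 12]
Compare 13 vs 21: take 13 from left. Merged: [7, 7, 12, 12, 13]
Compare 18 vs 21: take 18 from left. Merged: [7, 7, 12, 12, 13, 18]
Append remaining from right: [21, 23]. Merged: [7, 7, 12, 12, 13, 18, 21, 23]

Final merged array: [7, 7, 12, 12, 13, 18, 21, 23]
Total comparisons: 6

The merged array is [7, 7, 12, 12, 13, 18, 21, 23], requiring 6 comparisons. The merge step runs in O(n) time where n is the total number of elements.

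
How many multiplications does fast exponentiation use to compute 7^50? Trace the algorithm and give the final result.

Computing 7^50 by squaring (build up from 7^1; each line after the first costs one multiplication):

7^1 = 7
7^2 = (7^1)^2 = 7^2 = 49
7^3 = 7 * 7^2 = 7 * 49 = 343
7^6 = (7^3)^2 = 343^2 = 117649
7^12 = (7^6)^2 = 117649^2 = 13841287201
7^24 = (7^12)^2 = 13841287201^2 = 191581231380566414401
7^25 = 7 * 7^24 = 7 * 191581231380566414401 = 1341068619663964900807
7^50 = (7^25)^2 = 1341068619663964900807^2 = 1798465042647412146620280340569649349251249

Result: 1798465042647412146620280340569649349251249
Multiplications needed: 7 (7 lines after 7^1)

7^50 = 1798465042647412146620280340569649349251249. Using exponentiation by squaring, this requires 7 multiplications. The key idea: if the exponent is even, square the half-power; if odd, multiply by the base once.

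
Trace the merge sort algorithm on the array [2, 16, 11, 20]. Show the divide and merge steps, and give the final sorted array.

Merge sort trace:

Split: [2, 16, 11, 20] -> [2, 16] and [11, 20]
  Split: [2, 16] -> [2] and [16]
  Merge: [2] + [16] -> [2, 16]
  Split: [11, 20] -> [11] and [20]
  Merge: [11] + [20] -> [11, 20]
Merge: [2, 16] + [11, 20] -> [2, 11, 16, 20]

Final sorted array: [2, 11, 16, 20]

The merge sort proceeds by recursively splitting the array and merging sorted halves.
After all merges, the sorted array is [2, 11, 16, 20].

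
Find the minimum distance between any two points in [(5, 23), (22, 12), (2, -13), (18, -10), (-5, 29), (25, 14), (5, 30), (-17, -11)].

Computing all pairwise distances among 8 points:

d((5, 23), (22, 12)) = 20.2485
d((5, 23), (2, -13)) = 36.1248
d((5, 23), (18, -10)) = 35.4683
d((5, 23), (-5, 29)) = 11.6619
d((5, 23), (25, 14)) = 21.9317
d((5, 23), (5, 30)) = 7.0
d((5, 23), (-17, -11)) = 40.4969
d((22, 12), (2, -13)) = 32.0156
d((22, 12), (18, -10)) = 22.3607
d((22, 12), (-5, 29)) = 31.9061
d((22, 12), (25, 14)) = 3.6056 <-- minimum
d((22, 12), (5, 30)) = 24.7588
d((22, 12), (-17, -11)) = 45.2769
d((2, -13), (18, -10)) = 16.2788
d((2, -13), (-5, 29)) = 42.5793
d((2, -13), (25, 14)) = 35.4683
d((2, -13), (5, 30)) = 43.1045
d((2, -13), (-17, -11)) = 19.105
d((18, -10), (-5, 29)) = 45.2769
d((18, -10), (25, 14)) = 25.0
d((18, -10), (5, 30)) = 42.0595
d((18, -10), (-17, -11)) = 35.0143
d((-5, 29), (25, 14)) = 33.541
d((-5, 29), (5, 30)) = 10.0499
d((-5, 29), (-17, -11)) = 41.7612
d((25, 14), (5, 30)) = 25.6125
d((25, 14), (-17, -11)) = 48.8774
d((5, 30), (-17, -11)) = 46.5296

Closest pair: (22, 12) and (25, 14) with distance 3.6056

The closest pair is (22, 12) and (25, 14) with Euclidean distance 3.6056. For 8 points, brute-force pairwise comparison is shown above. For large n, the divide-and-conquer algorithm (sort by x, recurse on halves, check the dividing strip) achieves O(n log n).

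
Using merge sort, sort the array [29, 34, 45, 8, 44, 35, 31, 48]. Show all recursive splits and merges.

Merge sort trace:

Split: [29, 34, 45, 8, 44, 35, 31, 48] -> [29, 34, 45, 8] and [44, 35, 31, 48]
  Split: [29, 34, 45, 8] -> [29, 34] and [45, 8]
    Split: [29, 34] -> [29] and [34]
    Merge: [29] + [34] -> [29, 34]
    Split: [45, 8] -> [45] and [8]
    Merge: [45] + [8] -> [8, 45]
  Merge: [29, 34] + [8, 45] -> [8, 29, 34, 45]
  Split: [44, 35, 31, 48] -> [44, 35] and [31, 48]
    Split: [44, 35] -> [44] and [35]
    Merge: [44] + [35] -> [35, 44]
    Split: [31, 48] -> [31] and [48]
    Merge: [31] + [48] -> [31, 48]
  Merge: [35, 44] + [31, 48] -> [31, 35, 44, 48]
Merge: [8, 29, 34, 45] + [31, 35, 44, 48] -> [8, 29, 31, 34, 35, 44, 45, 48]

Final sorted array: [8, 29, 31, 34, 35, 44, 45, 48]

The merge sort proceeds by recursively splitting the array and merging sorted halves.
After all merges, the sorted array is [8, 29, 31, 34, 35, 44, 45, 48].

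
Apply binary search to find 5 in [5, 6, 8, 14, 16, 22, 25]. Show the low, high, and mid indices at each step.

Binary search for 5 in [5, 6, 8, 14, 16, 22, 25]:

lo=0, hi=6, mid=3, arr[mid]=14 -> 14 > 5, search left half
lo=0, hi=2, mid=1, arr[mid]=6 -> 6 > 5, search left half
lo=0, hi=0, mid=0, arr[mid]=5 -> Found target at index 0!

Binary search finds 5 at index 0 after 3 comparisons. The search repeatedly halves the search space by comparing with the middle element.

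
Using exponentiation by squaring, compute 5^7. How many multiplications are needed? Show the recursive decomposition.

Computing 5^7 by squaring (build up from 5^1; each line after the first costs one multiplication):

5^1 = 5
5^2 = (5^1)^2 = 5^2 = 25
5^3 = 5 * 5^2 = 5 * 25 = 125
5^6 = (5^3)^2 = 125^2 = 15625
5^7 = 5 * 5^6 = 5 * 15625 = 78125

Result: 78125
Multiplications needed: 4 (4 lines after 5^1)

5^7 = 78125. Using exponentiation by squaring, this requires 4 multiplications. The key idea: if the exponent is even, square the half-power; if odd, multiply by the base once.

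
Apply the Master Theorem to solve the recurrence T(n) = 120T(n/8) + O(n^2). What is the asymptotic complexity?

Master Theorem for T(n) = 120T(n/8) + O(n^2):

a = 120, b = 8, c = 2
log_b(a) = log_8(120) = 2.3023

Case 1: c = 2 < log_8(120) = 2.3023
T(n) = O(n^(log_8 120))

For T(n) = 120T(n/8) + O(n^2): log_8(120) = 2.3023. This is Case 1 of the Master Theorem (c < log_b(a), work dominated by leaves), giving O(n^(log_8 120)).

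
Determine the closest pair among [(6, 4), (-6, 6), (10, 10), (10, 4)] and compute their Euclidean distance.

Computing all pairwise distances among 4 points:

d((6, 4), (-6, 6)) = 12.1655
d((6, 4), (10, 10)) = 7.2111
d((6, 4), (10, 4)) = 4.0 <-- minimum
d((-6, 6), (10, 10)) = 16.4924
d((-6, 6), (10, 4)) = 16.1245
d((10, 10), (10, 4)) = 6.0

Closest pair: (6, 4) and (10, 4) with distance 4.0

The closest pair is (6, 4) and (10, 4) with Euclidean distance 4.0. For 4 points, brute-force pairwise comparison is shown above. For large n, the divide-and-conquer algorithm (sort by x, recurse on halves, check the dividing strip) achieves O(n log n).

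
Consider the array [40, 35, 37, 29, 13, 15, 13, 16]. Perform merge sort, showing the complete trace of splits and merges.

Merge sort trace:

Split: [40, 35, 37, 29, 13, 15, 13, 16] -> [40, 35, 37, 29] and [13, 15, 13, 16]
  Split: [40, 35, 37, 29] -> [40, 35] and [37, 29]
    Split: [40, 35] -> [40] and [35]
    Merge: [40] + [35] -> [35, 40]
    Split: [37, 29] -> [37] and [29]
    Merge: [37] + [29] -> [29, 37]
  Merge: [35, 40] + [29, 37] -> [29, 35, 37, 40]
  Split: [13, 15, 13, 16] -> [13, 15] and [13, 16]
    Split: [13, 15] -> [13] and [15]
    Merge: [13] + [15] -> [13, 15]
    Split: [13, 16] -> [13] and [16]
    Merge: [13] + [16] -> [13, 16]
  Merge: [13, 15] + [13, 16] -> [13, 13, 15, 16]
Merge: [29, 35, 37, 40] + [13, 13, 15, 16] -> [13, 13, 15, 16, 29, 35, 37, 40]

Final sorted array: [13, 13, 15, 16, 29, 35, 37, 40]

The merge sort proceeds by recursively splitting the array and merging sorted halves.
After all merges, the sorted array is [13, 13, 15, 16, 29, 35, 37, 40].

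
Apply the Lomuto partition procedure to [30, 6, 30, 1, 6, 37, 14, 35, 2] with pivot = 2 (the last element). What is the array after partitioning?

Lomuto partition with pivot = 2:

Initial array: [30, 6, 30, 1, 6, 37, 14, 35, 2]

arr[0]=30 > 2: no swap
arr[1]=6 > 2: no swap
arr[2]=30 > 2: no swap
arr[3]=1 <= 2: swap with position 0, array becomes [1, 6, 30, 30, 6, 37, 14, 35, 2]
arr[4]=6 > 2: no swap
arr[5]=37 > 2: no swap
arr[6]=14 > 2: no swap
arr[7]=35 > 2: no swap

Place pivot at position 1: [1, 2, 30, 30, 6, 37, 14, 35, 6]
Pivot position: 1

After partitioning with pivot 2, the array becomes [1, 2, 30, 30, 6, 37, 14, 35, 6]. The pivot is placed at index 1. All elements to the left of the pivot are <= 2, and all elements to the right are > 2.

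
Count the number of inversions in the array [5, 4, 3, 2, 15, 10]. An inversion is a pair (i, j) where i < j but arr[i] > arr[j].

Finding inversions in [5, 4, 3, 2, 15, 10]:

(0, 1): arr[0]=5 > arr[1]=4
(0, 2): arr[0]=5 > arr[2]=3
(0, 3): arr[0]=5 > arr[3]=2
(1, 2): arr[1]=4 > arr[2]=3
(1, 3): arr[1]=4 > arr[3]=2
(2, 3): arr[2]=3 > arr[3]=2
(4, 5): arr[4]=15 > arr[5]=10

Total inversions: 7

The array has 7 inversion(s): (0,1), (0,2), (0,3), (1,2), (1,3), (2,3), (4,5). Each pair (i,j) satisfies i < j and arr[i] > arr[j].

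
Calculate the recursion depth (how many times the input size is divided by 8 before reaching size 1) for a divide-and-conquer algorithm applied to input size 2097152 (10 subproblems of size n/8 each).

For divide and conquer with division factor 8:

Problem sizes at each level:
Level 0: 2097152
Level 1: 262144
Level 2: 32768
Level 3: 4096
Level 4: 512
Level 5: 64
Level 6: 8
Level 7: 1

The root is level 0 and the size-1 base case is level 7 (the tree spans levels 0 through 7, i.e. 8 levels counting the root), so the depth is the number of divisions: log_8(2097152) = 7

The recursion tree depth is log_8(2097152) = 7. At each level, the problem size is divided by 8, so it takes 7 divisions to reduce to a base case of size 1. The algorithm makes 10 recursive calls at each level.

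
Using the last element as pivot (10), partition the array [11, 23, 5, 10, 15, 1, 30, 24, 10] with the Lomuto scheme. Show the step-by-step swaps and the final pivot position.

Lomuto partition with pivot = 10:

Initial array: [11, 23, 5, 10, 15, 1, 30, 24, 10]

arr[0]=11 > 10: no swap
arr[1]=23 > 10: no swap
arr[2]=5 <= 10: swap with position 0, array becomes [5, 23, 11, 10, 15, 1, 30, 24, 10]
arr[3]=10 <= 10: swap with position 1, array becomes [5, 10, 11, 23, 15, 1, 30, 24, 10]
arr[4]=15 > 10: no swap
arr[5]=1 <= 10: swap with position 2, array becomes [5, 10, 1, 23, 15, 11, 30, 24, 10]
arr[6]=30 > 10: no swap
arr[7]=24 > 10: no swap

Place pivot at position 3: [5, 10, 1, 10, 15, 11, 30, 24, 23]
Pivot position: 3

After partitioning with pivot 10, the array becomes [5, 10, 1, 10, 15, 11, 30, 24, 23]. The pivot is placed at index 3. All elements to the left of the pivot are <= 10, and all elements to the right are > 10.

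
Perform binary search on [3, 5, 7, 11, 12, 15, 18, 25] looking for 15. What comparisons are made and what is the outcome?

Binary search for 15 in [3, 5, 7, 11, 12, 15, 18, 25]:

lo=0, hi=7, mid=3, arr[mid]=11 -> 11 < 15, search right half
lo=4, hi=7, mid=5, arr[mid]=15 -> Found target at index 5!

Binary search finds 15 at index 5 after 2 comparisons. The search repeatedly halves the search space by comparing with the middle element.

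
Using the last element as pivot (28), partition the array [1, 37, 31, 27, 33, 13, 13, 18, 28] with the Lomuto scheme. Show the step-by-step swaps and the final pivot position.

Lomuto partition with pivot = 28:

Initial array: [1, 37, 31, 27, 33, 13, 13, 18, 28]

arr[0]=1 <= 28: swap with position 0, array becomes [1, 37, 31, 27, 33, 13, 13, 18, 28]
arr[1]=37 > 28: no swap
arr[2]=31 > 28: no swap
arr[3]=27 <= 28: swap with position 1, array becomes [1, 27, 31, 37, 33, 13, 13, 18, 28]
arr[4]=33 > 28: no swap
arr[5]=13 <= 28: swap with position 2, array becomes [1, 27, 13, 37, 33, 31, 13, 18, 28]
arr[6]=13 <= 28: swap with position 3, array becomes [1, 27, 13, 13, 33, 31, 37, 18, 28]
arr[7]=18 <= 28: swap with position 4, array becomes [1, 27, 13, 13, 18, 31, 37, 33, 28]

Place pivot at position 5: [1, 27, 13, 13, 18, 28, 37, 33, 31]
Pivot position: 5

After partitioning with pivot 28, the array becomes [1, 27, 13, 13, 18, 28, 37, 33, 31]. The pivot is placed at index 5. All elements to the left of the pivot are <= 28, and all elements to the right are > 28.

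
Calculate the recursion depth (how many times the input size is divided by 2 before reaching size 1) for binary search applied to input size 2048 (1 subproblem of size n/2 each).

For divide and conquer with division factor 2:

Problem sizes at each level:
Level 0: 2048
Level 1: 1024
Level 2: 512
Level 3: 256
Level 4: 128
Level 5: 64
Level 6: 32
Level 7: 16
Level 8: 8
Level 9: 4
Level 10: 2
Level 11: 1

The root is level 0 and the size-1 base case is level 11 (the tree spans levels 0 through 11, i.e. 12 levels counting the root), so the depth is the number of divisions: log_2(2048) = 11

The recursion tree depth is log_2(2048) = 11. At each level, the problem size is divided by 2, so it takes 11 divisions to reduce to a base case of size 1. The algorithm makes 1 recursive call at each level.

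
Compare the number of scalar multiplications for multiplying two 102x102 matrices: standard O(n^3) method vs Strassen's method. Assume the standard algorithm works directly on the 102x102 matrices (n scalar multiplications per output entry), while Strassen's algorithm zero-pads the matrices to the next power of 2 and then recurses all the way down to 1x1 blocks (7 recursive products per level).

Matrix multiplication for 102x102 matrices:

Strassen's algorithm requires power-of-2 dimensions. Pad 102x102 to 128x128 (next power of 2).

Standard algorithm: 102^3 = 1061208 multiplications
Strassen's algorithm: 7^(log2(128)) = 7^7 = 823543 multiplications
Savings: 1061208 - 823543 = 237665 multiplications

Standard: 1061208 multiplications (102^3). Strassen: 823543 multiplications (7^7, after padding to 128x128). Strassen reduces 8 recursive multiplications to 7 at each level.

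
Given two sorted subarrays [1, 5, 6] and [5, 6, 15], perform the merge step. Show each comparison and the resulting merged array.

Merging process:

Compare 1 vs 5: take 1 from left. Merged: [1]
Compare 5 vs 5: take 5 from left. Merged: [1, 5]
Compare 6 vs 5: take 5 from right. Merged: [1, 5, 5]
Compare 6 vs 6: take 6 from left. Merged: [1, 5, 5, 6]
Append remaining from right: [6, 15]. Merged: [1, 5, 5, 6, 6, 15]

Final merged array: [1, 5, 5, 6, 6, 15]
Total comparisons: 4

The merged array is [1, 5, 5, 6, 6, 15], requiring 4 comparisons. The merge step runs in O(n) time where n is the total number of elements.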